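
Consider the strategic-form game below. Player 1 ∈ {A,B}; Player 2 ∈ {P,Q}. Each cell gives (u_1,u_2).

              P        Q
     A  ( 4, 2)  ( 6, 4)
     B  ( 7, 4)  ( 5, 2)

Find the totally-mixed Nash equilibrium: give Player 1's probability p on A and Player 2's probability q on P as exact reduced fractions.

p=1/2, q=1/4

P1 indiff ⇒ q·4+(1-q)·6 = q·7+(1-q)·5 ⇒ q(-3) = (1-q)(-1) ⇒ q = 1/4
P2 indiff ⇒ p·2+(1-p)·4 = p·4+(1-p)·2 ⇒ p(-2) = (1-p)(-2) ⇒ p = 1/2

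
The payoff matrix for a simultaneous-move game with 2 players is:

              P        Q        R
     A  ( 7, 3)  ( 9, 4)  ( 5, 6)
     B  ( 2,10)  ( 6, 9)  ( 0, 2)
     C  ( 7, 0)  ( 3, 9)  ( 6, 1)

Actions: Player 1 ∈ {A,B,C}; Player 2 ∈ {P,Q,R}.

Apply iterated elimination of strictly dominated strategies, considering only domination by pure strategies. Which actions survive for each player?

Remaining: P1:{A,C} P2:{Q,R}

P1 drop B (A beats it: P:7>2 Q:9>6 R:5>0)
P2 drop P (Q beats it: A:4>3 C:9>0)
P1→{A,C} P2→{Q,R}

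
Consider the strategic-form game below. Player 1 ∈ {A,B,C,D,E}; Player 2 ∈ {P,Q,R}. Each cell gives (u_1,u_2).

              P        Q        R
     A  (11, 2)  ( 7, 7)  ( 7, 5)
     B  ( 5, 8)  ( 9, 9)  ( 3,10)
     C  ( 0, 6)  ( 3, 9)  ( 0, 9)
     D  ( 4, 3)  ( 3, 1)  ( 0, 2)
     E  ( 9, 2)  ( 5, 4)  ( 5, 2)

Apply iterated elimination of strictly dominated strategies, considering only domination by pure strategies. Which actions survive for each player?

P1 drop C (A beats it: P:11>0 Q:7>3 R:7>0)
P1 drop D (A beats it: P:11>4 Q:7>3 R:7>0)
P1 drop E (A beats it: P:11>9 Q:7>5 R:7>5)
P2 drop P (Q beats it: A:7>2 B:9>8)
P1→{A,B} P2→{Q,R}

IESDS → P1:{A,B} P2:{Q,R}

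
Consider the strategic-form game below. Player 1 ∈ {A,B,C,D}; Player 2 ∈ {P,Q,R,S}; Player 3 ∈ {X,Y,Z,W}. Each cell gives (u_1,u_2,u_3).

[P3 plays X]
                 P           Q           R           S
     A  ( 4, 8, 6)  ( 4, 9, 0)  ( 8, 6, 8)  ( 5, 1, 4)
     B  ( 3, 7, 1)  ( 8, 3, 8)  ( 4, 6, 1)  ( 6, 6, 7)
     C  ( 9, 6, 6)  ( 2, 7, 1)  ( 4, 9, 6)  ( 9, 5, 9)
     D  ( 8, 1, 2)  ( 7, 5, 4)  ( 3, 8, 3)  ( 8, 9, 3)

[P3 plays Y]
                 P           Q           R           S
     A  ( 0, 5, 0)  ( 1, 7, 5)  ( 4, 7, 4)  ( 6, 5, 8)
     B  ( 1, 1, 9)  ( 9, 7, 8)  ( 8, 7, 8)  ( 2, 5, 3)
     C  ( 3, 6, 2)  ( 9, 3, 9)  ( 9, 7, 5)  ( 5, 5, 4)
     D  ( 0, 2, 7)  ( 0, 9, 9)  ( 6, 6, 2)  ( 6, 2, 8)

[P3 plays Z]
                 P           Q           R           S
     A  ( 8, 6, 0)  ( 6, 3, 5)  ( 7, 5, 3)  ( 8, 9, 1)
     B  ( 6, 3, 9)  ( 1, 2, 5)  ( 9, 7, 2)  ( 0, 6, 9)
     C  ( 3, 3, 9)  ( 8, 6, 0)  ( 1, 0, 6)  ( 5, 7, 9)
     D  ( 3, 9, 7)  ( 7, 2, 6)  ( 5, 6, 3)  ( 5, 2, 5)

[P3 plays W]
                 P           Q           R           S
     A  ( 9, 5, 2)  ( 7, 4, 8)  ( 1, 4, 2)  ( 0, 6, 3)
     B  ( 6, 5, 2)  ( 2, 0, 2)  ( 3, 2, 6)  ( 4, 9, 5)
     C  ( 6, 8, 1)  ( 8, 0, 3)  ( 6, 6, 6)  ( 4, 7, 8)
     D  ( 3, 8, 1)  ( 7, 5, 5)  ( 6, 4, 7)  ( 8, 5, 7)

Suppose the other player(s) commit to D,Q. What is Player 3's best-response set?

P3 best: {Y}

u_3(X vs D,Q) = 4
u_3(Y vs D,Q) = 9
u_3(Z vs D,Q) = 6
u_3(W vs D,Q) = 5
max payoff 9 at {Y}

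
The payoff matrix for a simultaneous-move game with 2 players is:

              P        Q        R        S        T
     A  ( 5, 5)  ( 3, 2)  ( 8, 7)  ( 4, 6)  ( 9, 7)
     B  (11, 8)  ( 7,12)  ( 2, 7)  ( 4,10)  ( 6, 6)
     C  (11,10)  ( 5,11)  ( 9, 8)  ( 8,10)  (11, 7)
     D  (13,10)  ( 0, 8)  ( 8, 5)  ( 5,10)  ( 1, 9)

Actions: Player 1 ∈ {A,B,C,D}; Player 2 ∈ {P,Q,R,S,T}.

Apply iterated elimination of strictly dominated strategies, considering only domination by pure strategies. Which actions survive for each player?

P1 drop A (C beats it: P:11>5 Q:5>3 R:9>8 S:8>4 T:11>9)
P2 drop R (P beats it: B:8>7 C:10>8 D:10>5)
P2 drop T (P beats it: B:8>6 C:10>7 D:10>9)
P1→{B,C,D} P2→{P,Q,S}

Survivors P1:{B,C,D} P2:{P,Q,S}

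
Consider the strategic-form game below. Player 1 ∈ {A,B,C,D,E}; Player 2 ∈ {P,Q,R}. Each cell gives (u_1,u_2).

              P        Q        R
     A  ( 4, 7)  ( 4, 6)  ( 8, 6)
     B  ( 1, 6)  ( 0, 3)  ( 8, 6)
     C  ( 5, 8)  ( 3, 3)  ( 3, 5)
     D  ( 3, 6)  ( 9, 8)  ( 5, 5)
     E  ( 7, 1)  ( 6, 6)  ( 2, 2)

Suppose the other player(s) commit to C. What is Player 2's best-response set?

P2 best: {P}

u_2(P vs C) = 8
u_2(Q vs C) = 3
u_2(R vs C) = 5
max payoff 8 at {P}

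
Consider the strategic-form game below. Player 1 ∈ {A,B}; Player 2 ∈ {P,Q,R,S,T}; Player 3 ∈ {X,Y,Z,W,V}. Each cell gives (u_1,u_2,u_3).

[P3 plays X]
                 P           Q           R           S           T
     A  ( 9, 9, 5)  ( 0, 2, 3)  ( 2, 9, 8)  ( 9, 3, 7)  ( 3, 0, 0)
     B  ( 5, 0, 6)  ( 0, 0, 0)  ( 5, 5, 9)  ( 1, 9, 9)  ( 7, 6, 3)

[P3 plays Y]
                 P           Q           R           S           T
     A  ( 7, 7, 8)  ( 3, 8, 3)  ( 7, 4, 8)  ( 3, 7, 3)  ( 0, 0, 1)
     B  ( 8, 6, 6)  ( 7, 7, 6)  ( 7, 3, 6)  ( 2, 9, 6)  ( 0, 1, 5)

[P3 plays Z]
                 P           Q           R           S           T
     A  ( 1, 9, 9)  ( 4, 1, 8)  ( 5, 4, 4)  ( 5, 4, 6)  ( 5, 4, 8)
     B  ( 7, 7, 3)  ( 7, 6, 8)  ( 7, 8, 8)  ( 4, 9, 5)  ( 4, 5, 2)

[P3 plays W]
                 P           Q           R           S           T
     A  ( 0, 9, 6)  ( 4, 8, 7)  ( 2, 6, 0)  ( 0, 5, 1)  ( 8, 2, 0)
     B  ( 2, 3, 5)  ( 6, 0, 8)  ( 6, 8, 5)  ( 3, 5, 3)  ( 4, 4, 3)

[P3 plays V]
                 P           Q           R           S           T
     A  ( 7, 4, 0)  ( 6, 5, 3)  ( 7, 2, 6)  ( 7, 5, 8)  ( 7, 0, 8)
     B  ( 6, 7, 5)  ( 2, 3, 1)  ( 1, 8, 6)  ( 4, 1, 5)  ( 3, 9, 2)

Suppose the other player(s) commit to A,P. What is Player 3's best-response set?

u_3(X vs A,P) = 5
u_3(Y vs A,P) = 8
u_3(Z vs A,P) = 9
u_3(W vs A,P) = 6
u_3(V vs A,P) = 0
max payoff 9 at {Z}

BR_3 = {Z}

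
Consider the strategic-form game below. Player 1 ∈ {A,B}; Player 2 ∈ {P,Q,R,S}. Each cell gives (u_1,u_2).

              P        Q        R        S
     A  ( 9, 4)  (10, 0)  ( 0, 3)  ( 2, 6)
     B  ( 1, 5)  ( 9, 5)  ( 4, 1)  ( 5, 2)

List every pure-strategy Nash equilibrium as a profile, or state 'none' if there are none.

Equilibria: none

(A,P): not NE [P2→S gives 6>4]
(A,Q): not NE [P2→S gives 6>0]
(A,R): not NE [P1→B gives 4>0; P2→S gives 6>3]
(A,S): not NE [P1→B gives 5>2]
(B,P): not NE [P1→A gives 9>1]
(B,Q): not NE [P1→A gives 10>9]
(B,R): not NE [P2→Q gives 5>1]
(B,S): not NE [P2→Q gives 5>2]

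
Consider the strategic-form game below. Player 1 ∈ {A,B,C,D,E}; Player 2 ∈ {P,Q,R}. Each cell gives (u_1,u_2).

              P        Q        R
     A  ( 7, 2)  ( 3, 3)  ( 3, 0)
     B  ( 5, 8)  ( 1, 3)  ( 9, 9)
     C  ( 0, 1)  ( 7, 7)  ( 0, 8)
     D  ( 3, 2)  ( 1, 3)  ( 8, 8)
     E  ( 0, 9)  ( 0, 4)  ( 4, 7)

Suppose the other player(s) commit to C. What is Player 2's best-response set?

BR_2 = {R}

u_2(P vs C) = 1
u_2(Q vs C) = 7
u_2(R vs C) = 8
max payoff 8 at {R}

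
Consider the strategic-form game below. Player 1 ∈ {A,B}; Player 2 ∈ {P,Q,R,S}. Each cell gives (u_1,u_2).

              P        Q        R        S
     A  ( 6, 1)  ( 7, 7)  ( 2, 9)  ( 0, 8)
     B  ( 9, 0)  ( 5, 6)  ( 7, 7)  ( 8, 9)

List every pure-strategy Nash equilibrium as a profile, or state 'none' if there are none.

Nash profiles: (B,S)

(A,P): not NE [P1→B gives 9>6; P2→R gives 9>1]
(A,Q): not NE [P2→R gives 9>7]
(A,R): not NE [P1→B gives 7>2]
(A,S): not NE [P1→B gives 8>0; P2→R gives 9>8]
(B,P): not NE [P2→S gives 9>0]
(B,Q): not NE [P1→A gives 7>5; P2→S gives 9>6]
(B,R): not NE [P2→S gives 9>7]
(B,S): NE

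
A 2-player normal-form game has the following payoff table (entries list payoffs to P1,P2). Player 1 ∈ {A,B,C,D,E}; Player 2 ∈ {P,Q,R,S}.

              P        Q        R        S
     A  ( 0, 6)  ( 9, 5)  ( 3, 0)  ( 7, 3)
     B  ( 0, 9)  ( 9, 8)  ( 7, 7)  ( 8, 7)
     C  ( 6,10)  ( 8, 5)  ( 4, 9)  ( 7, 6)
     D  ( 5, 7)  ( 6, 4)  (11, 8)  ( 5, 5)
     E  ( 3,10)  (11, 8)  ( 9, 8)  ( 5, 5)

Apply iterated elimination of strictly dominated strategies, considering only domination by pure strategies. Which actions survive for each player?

Survivors P1:{C,D} P2:{P,R}

P2 drop Q (P beats it: A:6>5 B:9>8 C:10>5 D:7>4 E:10>8)
P2 drop S (P beats it: A:6>3 B:9>7 C:10>6 D:7>5 E:10>5)
P1 drop A (C beats it: P:6>0 R:4>3)
P1 drop B (D beats it: P:5>0 R:11>7)
P1 drop E (D beats it: P:5>3 R:11>9)
P1→{C,D} P2→{P,R}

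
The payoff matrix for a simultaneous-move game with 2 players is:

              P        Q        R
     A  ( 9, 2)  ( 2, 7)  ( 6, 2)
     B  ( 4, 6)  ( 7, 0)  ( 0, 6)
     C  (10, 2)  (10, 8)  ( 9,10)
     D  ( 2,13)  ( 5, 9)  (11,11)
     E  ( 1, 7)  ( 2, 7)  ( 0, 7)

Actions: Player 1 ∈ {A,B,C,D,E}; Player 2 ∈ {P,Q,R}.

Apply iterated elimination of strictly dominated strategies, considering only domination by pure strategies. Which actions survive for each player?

Survivors P1:{C,D} P2:{P,R}

P1 drop A (C beats it: P:10>9 Q:10>2 R:9>6)
P1 drop B (C beats it: P:10>4 Q:10>7 R:9>0)
P1 drop E (C beats it: P:10>1 Q:10>2 R:9>0)
P2 drop Q (R beats it: C:10>8 D:11>9)
P1→{C,D} P2→{P,R}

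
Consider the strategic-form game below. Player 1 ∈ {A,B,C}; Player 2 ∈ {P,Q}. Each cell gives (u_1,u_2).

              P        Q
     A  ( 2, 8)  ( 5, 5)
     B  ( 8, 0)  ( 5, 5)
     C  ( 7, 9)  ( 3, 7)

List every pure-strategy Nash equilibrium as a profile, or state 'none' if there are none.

Nash profiles: (B,Q)

(A,P): not NE [P1→B gives 8>2]
(A,Q): not NE [P2→P gives 8>5]
(B,P): not NE [P2→Q gives 5>0]
(B,Q): NE
(C,P): not NE [P1→B gives 8>7]
(C,Q): not NE [P1→B gives 5>3; P2→P gives 9>7]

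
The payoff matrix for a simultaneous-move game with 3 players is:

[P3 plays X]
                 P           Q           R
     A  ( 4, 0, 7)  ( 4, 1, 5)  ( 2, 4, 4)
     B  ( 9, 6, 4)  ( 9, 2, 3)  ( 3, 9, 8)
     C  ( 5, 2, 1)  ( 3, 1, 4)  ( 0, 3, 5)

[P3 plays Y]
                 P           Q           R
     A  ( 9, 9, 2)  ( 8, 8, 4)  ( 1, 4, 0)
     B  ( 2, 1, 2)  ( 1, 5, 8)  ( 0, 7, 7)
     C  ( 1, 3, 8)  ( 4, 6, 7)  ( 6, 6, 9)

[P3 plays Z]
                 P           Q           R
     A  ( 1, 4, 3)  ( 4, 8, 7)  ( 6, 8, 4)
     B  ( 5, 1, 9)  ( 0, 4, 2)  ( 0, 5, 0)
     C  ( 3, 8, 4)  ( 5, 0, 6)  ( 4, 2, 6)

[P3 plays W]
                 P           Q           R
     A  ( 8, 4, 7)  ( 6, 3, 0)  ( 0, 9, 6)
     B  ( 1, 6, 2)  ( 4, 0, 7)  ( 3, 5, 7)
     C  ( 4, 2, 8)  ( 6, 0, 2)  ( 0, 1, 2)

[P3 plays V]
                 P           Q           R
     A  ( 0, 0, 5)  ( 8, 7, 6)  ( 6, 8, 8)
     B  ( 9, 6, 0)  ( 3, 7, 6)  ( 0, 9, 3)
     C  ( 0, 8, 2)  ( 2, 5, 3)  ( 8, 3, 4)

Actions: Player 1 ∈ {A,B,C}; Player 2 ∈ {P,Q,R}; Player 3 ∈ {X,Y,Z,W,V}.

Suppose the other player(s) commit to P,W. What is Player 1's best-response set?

u_1(A vs P,W) = 8
u_1(B vs P,W) = 1
u_1(C vs P,W) = 4
max payoff 8 at {A}

argmax u_1 = {A}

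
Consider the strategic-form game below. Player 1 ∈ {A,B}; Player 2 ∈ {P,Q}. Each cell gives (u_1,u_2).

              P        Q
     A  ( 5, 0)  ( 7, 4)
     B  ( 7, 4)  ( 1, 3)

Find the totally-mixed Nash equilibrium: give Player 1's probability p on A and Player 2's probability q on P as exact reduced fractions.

P1 indiff ⇒ q·5+(1-q)·7 = q·7+(1-q)·1 ⇒ q(-2) = (1-q)(-6) ⇒ q = 3/4
P2 indiff ⇒ p·0+(1-p)·4 = p·4+(1-p)·3 ⇒ p(-4) = (1-p)(-1) ⇒ p = 1/5

p=1/5, q=3/4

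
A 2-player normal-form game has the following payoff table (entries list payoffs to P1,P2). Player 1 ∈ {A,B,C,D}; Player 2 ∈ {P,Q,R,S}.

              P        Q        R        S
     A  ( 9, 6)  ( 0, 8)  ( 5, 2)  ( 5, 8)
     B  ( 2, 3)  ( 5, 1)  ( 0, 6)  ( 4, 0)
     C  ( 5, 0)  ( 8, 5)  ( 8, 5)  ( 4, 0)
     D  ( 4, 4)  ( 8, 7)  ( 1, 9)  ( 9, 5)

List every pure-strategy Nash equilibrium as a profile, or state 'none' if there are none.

Nash profiles: (C,Q), (C,R)

(A,P): not NE [P2→S gives 8>6]
(A,Q): not NE [P1→D gives 8>0]
(A,R): not NE [P1→C gives 8>5; P2→S gives 8>2]
(A,S): not NE [P1→D gives 9>5]
(B,P): not NE [P1→A gives 9>2; P2→R gives 6>3]
(B,Q): not NE [P1→D gives 8>5; P2→R gives 6>1]
(B,R): not NE [P1→C gives 8>0]
(B,S): not NE [P1→D gives 9>4; P2→R gives 6>0]
(C,P): not NE [P1→A gives 9>5; P2→R gives 5>0]
(C,Q): NE
(C,R): NE
(C,S): not NE [P1→D gives 9>4; P2→R gives 5>0]
(D,P): not NE [P1→A gives 9>4; P2→R gives 9>4]
(D,Q): not NE [P2→R gives 9>7]
(D,R): not NE [P1→C gives 8>1]
(D,S): not NE [P2→R gives 9>5]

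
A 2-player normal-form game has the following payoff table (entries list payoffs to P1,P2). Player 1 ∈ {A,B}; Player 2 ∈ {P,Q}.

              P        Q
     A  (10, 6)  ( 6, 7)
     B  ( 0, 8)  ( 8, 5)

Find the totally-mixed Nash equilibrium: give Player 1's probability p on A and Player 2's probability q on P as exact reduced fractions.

P1 indiff ⇒ q·10+(1-q)·6 = q·0+(1-q)·8 ⇒ q(10) = (1-q)(2) ⇒ q = 1/6
P2 indiff ⇒ p·6+(1-p)·8 = p·7+(1-p)·5 ⇒ p(-1) = (1-p)(-3) ⇒ p = 3/4

p=3/4, q=1/6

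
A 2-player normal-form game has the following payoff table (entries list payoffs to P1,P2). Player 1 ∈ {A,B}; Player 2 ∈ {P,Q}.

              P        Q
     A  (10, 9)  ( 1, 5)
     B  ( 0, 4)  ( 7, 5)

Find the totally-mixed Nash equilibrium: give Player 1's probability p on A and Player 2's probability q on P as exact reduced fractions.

p=1/5, q=3/8

P1 indiff ⇒ q·10+(1-q)·1 = q·0+(1-q)·7 ⇒ q(10) = (1-q)(6) ⇒ q = 3/8
P2 indiff ⇒ p·9+(1-p)·4 = p·5+(1-p)·5 ⇒ p(4) = (1-p)(1) ⇒ p = 1/5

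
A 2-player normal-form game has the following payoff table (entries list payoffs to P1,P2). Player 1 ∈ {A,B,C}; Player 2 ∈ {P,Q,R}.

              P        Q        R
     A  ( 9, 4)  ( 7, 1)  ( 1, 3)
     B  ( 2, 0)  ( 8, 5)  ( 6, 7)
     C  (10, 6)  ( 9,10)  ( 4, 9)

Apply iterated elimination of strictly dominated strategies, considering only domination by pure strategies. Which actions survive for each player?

Survivors P1:{B,C} P2:{Q,R}

P1 drop A (C beats it: P:10>9 Q:9>7 R:4>1)
P2 drop P (Q beats it: B:5>0 C:10>6)
P1→{B,C} P2→{Q,R}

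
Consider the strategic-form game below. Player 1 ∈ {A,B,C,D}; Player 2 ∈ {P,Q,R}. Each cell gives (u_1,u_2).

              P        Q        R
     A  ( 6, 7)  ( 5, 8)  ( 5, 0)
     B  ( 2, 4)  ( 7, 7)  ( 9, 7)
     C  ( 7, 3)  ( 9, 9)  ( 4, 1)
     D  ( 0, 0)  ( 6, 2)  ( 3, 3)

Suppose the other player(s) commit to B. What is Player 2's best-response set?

u_2(P vs B) = 4
u_2(Q vs B) = 7
u_2(R vs B) = 7
max payoff 7 at {Q,R}

argmax u_2 = {Q,R}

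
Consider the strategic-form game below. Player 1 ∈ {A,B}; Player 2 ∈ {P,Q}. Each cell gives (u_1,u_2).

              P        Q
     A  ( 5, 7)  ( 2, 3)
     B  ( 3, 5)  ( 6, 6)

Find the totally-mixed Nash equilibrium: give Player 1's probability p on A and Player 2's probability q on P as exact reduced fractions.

P1 mixes 1/5 on A; P2 mixes 2/3 on P

P1 indiff ⇒ q·5+(1-q)·2 = q·3+(1-q)·6 ⇒ q(2) = (1-q)(4) ⇒ q = 2/3
P2 indiff ⇒ p·7+(1-p)·5 = p·3+(1-p)·6 ⇒ p(4) = (1-p)(1) ⇒ p = 1/5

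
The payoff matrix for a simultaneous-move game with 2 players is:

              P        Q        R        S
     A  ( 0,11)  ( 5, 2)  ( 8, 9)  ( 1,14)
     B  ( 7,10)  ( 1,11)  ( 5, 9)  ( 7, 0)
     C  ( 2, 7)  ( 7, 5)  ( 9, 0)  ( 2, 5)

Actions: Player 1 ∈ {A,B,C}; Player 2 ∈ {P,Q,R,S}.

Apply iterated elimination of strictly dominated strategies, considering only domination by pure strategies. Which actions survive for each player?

Remaining: P1:{B,C} P2:{P,Q}

P1 drop A (C beats it: P:2>0 Q:7>5 R:9>8 S:2>1)
P2 drop R (P beats it: B:10>9 C:7>0)
P2 drop S (P beats it: B:10>0 C:7>5)
P1→{B,C} P2→{P,Q}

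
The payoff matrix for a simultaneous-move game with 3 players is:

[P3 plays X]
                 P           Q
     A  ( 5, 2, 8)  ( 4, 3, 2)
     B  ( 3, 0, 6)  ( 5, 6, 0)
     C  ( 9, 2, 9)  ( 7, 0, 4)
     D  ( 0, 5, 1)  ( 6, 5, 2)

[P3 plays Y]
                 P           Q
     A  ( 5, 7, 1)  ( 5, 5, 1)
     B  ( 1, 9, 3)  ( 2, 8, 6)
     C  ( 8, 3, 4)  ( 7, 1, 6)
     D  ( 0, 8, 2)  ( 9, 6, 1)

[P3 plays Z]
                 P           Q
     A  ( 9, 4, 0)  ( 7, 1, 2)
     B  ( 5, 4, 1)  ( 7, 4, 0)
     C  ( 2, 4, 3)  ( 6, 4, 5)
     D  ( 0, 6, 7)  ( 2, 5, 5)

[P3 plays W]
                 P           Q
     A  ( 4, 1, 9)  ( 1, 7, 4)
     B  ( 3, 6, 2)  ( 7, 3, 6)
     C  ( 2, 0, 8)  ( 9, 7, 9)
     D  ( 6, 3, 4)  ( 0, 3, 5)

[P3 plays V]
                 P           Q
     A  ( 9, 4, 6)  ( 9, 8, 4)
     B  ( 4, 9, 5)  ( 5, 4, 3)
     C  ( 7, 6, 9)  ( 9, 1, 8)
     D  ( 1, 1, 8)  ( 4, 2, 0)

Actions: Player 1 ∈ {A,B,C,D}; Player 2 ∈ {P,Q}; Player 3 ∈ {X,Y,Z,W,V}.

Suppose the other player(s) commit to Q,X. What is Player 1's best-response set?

u_1(A vs Q,X) = 4
u_1(B vs Q,X) = 5
u_1(C vs Q,X) = 7
u_1(D vs Q,X) = 6
max payoff 7 at {C}

BR_1 = {C}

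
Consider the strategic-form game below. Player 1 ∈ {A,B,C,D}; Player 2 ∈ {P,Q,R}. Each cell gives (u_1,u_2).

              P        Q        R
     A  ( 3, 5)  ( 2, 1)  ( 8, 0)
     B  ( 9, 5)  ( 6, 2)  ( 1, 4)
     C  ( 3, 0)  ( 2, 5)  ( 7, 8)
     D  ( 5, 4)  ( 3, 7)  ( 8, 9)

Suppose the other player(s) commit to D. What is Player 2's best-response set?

P2 best: {R}

u_2(P vs D) = 4
u_2(Q vs D) = 7
u_2(R vs D) = 9
max payoff 9 at {R}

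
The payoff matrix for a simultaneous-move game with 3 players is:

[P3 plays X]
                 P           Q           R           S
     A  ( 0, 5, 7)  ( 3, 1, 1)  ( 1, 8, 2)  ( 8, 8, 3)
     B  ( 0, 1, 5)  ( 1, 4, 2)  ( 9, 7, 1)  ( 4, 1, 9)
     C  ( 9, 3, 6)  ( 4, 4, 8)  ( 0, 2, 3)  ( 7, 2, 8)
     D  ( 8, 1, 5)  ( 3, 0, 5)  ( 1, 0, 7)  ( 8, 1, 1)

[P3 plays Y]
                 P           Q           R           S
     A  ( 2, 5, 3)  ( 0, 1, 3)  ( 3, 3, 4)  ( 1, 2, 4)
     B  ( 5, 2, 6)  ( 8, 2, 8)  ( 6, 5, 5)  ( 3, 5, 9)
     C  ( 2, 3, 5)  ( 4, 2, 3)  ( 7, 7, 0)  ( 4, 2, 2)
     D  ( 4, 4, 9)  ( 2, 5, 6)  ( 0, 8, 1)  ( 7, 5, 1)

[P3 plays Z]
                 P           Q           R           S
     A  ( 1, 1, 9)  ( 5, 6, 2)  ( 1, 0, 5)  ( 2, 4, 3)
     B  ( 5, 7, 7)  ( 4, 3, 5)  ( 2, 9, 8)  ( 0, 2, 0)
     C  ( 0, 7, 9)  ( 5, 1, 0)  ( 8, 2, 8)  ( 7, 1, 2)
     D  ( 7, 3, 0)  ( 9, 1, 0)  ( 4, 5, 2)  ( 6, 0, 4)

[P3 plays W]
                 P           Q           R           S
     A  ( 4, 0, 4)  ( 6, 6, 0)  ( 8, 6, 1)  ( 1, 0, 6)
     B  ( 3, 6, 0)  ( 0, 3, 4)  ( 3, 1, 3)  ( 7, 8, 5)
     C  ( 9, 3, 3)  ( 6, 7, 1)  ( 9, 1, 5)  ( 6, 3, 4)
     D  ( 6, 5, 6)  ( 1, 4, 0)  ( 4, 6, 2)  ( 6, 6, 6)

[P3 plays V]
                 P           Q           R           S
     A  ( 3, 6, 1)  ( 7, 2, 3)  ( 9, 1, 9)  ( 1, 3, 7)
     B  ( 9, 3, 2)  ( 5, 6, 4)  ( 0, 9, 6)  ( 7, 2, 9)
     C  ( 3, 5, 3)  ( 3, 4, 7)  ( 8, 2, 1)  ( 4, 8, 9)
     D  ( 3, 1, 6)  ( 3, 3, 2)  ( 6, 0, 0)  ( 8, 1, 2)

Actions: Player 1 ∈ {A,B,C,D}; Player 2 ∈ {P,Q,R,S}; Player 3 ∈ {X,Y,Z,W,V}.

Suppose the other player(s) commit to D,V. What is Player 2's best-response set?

u_2(P vs D,V) = 1
u_2(Q vs D,V) = 3
u_2(R vs D,V) = 0
u_2(S vs D,V) = 1
max payoff 3 at {Q}

argmax u_2 = {Q}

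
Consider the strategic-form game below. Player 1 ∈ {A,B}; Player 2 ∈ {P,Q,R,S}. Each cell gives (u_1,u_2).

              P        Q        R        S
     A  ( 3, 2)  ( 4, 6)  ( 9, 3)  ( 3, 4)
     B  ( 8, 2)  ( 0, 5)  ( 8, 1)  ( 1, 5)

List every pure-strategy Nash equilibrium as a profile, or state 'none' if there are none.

(A,P): not NE [P1→B gives 8>3; P2→Q gives 6>2]
(A,Q): NE
(A,R): not NE [P2→Q gives 6>3]
(A,S): not NE [P2→Q gives 6>4]
(B,P): not NE [P2→S gives 5>2]
(B,Q): not NE [P1→A gives 4>0]
(B,R): not NE [P1→A gives 9>8; P2→S gives 5>1]
(B,S): not NE [P1→A gives 3>1]

Nash profiles: (A,Q)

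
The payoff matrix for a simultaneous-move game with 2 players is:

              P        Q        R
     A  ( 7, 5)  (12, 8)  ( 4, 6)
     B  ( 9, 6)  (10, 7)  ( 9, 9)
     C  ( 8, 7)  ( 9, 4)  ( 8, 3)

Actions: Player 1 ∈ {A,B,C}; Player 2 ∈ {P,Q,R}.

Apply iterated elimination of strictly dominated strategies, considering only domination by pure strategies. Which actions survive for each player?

IESDS → P1:{A,B} P2:{Q,R}

P1 drop C (B beats it: P:9>8 Q:10>9 R:9>8)
P2 drop P (Q beats it: A:8>5 B:7>6)
P1→{A,B} P2→{Q,R}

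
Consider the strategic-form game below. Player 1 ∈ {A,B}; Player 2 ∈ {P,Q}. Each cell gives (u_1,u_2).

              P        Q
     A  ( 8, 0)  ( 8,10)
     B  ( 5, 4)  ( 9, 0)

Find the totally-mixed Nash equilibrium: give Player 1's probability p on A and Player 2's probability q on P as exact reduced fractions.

p=2/7, q=1/4

P1 indiff ⇒ q·8+(1-q)·8 = q·5+(1-q)·9 ⇒ q(3) = (1-q)(1) ⇒ q = 1/4
P2 indiff ⇒ p·0+(1-p)·4 = p·10+(1-p)·0 ⇒ p(-10) = (1-p)(-4) ⇒ p = 2/7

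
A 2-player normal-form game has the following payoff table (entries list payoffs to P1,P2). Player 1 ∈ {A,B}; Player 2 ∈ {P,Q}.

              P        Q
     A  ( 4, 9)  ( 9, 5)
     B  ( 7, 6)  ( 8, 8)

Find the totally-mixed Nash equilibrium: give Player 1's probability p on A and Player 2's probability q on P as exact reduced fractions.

P1 mixes 1/3 on A; P2 mixes 1/4 on P

P1 indiff ⇒ q·4+(1-q)·9 = q·7+(1-q)·8 ⇒ q(-3) = (1-q)(-1) ⇒ q = 1/4
P2 indiff ⇒ p·9+(1-p)·6 = p·5+(1-p)·8 ⇒ p(4) = (1-p)(2) ⇒ p = 1/3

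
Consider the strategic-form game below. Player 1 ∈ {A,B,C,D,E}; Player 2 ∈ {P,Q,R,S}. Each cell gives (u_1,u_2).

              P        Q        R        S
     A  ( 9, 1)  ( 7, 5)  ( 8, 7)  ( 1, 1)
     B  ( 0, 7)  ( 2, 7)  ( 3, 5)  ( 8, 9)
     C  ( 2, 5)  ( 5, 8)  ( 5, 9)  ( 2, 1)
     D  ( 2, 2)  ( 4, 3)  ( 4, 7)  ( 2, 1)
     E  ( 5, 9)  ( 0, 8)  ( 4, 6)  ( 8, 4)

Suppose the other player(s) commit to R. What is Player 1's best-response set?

argmax u_1 = {A}

u_1(A vs R) = 8
u_1(B vs R) = 3
u_1(C vs R) = 5
u_1(D vs R) = 4
u_1(E vs R) = 4
max payoff 8 at {A}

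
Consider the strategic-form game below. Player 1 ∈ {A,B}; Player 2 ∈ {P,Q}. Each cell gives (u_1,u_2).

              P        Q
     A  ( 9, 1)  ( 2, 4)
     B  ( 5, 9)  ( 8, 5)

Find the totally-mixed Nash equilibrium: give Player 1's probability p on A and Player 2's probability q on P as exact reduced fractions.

P1 indiff ⇒ q·9+(1-q)·2 = q·5+(1-q)·8 ⇒ q(4) = (1-q)(6) ⇒ q = 3/5
P2 indiff ⇒ p·1+(1-p)·9 = p·4+(1-p)·5 ⇒ p(-3) = (1-p)(-4) ⇒ p = 4/7

p=4/7, q=3/5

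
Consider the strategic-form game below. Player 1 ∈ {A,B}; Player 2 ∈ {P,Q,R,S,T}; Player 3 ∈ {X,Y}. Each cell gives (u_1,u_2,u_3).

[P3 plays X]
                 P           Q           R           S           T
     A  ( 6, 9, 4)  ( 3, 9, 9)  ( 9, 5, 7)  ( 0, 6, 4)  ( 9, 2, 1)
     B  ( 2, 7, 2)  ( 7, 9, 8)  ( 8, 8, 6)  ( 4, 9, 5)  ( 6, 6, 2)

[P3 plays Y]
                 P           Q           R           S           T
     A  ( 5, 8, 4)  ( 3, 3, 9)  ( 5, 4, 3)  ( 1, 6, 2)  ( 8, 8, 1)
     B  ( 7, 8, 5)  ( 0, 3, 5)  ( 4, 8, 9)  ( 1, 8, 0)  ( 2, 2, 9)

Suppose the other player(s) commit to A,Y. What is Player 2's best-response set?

BR_2 = {P,T}

u_2(P vs A,Y) = 8
u_2(Q vs A,Y) = 3
u_2(R vs A,Y) = 4
u_2(S vs A,Y) = 6
u_2(T vs A,Y) = 8
max payoff 8 at {P,T}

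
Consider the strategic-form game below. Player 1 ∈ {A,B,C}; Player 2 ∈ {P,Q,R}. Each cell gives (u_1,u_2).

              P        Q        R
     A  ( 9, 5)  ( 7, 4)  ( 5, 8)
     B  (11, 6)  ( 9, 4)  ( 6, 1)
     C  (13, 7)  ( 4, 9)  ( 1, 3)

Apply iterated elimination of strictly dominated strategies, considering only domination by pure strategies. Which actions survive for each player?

P1 drop A (B beats it: P:11>9 Q:9>7 R:6>5)
P2 drop R (P beats it: B:6>1 C:7>3)
P1→{B,C} P2→{P,Q}

Survivors P1:{B,C} P2:{P,Q}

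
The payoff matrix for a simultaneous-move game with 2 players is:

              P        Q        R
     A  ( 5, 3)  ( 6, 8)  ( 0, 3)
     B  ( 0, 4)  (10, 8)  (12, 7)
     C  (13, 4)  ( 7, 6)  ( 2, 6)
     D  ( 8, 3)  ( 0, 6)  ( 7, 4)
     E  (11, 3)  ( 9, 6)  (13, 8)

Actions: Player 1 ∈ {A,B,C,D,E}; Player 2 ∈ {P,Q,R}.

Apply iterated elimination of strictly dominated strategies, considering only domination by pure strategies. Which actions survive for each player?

Survivors P1:{B,E} P2:{Q,R}

P1 drop A (C beats it: P:13>5 Q:7>6 R:2>0)
P1 drop D (E beats it: P:11>8 Q:9>0 R:13>7)
P2 drop P (Q beats it: B:8>4 C:6>4 E:6>3)
P1 drop C (B beats it: Q:10>7 R:12>2)
P1→{B,E} P2→{Q,R}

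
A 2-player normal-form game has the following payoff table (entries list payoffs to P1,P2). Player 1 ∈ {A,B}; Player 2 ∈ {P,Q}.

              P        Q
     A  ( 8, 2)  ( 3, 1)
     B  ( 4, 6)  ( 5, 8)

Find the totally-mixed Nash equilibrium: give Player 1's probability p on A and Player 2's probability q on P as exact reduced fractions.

P1 indiff ⇒ q·8+(1-q)·3 = q·4+(1-q)·5 ⇒ q(4) = (1-q)(2) ⇒ q = 1/3
P2 indiff ⇒ p·2+(1-p)·6 = p·1+(1-p)·8 ⇒ p(1) = (1-p)(2) ⇒ p = 2/3

P1 mixes 2/3 on A; P2 mixes 1/3 on P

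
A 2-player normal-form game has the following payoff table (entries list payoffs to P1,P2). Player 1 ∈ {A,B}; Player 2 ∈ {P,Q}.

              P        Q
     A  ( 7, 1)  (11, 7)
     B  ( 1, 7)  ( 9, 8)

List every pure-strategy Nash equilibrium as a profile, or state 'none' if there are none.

Nash profiles: (A,Q)

(A,P): not NE [P2→Q gives 7>1]
(A,Q): NE
(B,P): not NE [P1→A gives 7>1; P2→Q gives 8>7]
(B,Q): not NE [P1→A gives 11>9]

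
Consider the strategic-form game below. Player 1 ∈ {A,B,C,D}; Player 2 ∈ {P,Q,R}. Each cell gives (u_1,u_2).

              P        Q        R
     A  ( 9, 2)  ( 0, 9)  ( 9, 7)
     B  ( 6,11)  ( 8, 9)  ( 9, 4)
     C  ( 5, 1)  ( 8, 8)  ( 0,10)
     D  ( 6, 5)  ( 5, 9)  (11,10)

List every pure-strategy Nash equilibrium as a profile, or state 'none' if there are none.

(A,P): not NE [P2→Q gives 9>2]
(A,Q): not NE [P1→C gives 8>0]
(A,R): not NE [P1→D gives 11>9; P2→Q gives 9>7]
(B,P): not NE [P1→A gives 9>6]
(B,Q): not NE [P2→P gives 11>9]
(B,R): not NE [P1→D gives 11>9; P2→P gives 11>4]
(C,P): not NE [P1→A gives 9>5; P2→R gives 10>1]
(C,Q): not NE [P2→R gives 10>8]
(C,R): not NE [P1→D gives 11>0]
(D,P): not NE [P1→A gives 9>6; P2→R gives 10>5]
(D,Q): not NE [P1→C gives 8>5; P2→R gives 10>9]
(D,R): NE

NE set: (D,R)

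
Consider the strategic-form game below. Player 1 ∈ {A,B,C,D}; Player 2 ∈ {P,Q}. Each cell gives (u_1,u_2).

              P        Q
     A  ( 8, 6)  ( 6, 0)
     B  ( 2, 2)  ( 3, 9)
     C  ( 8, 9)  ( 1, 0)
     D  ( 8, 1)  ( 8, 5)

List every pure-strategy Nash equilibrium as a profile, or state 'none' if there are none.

PSNE = {(A,P), (C,P), (D,Q)}

(A,P): NE
(A,Q): not NE [P1→D gives 8>6; P2→P gives 6>0]
(B,P): not NE [P1→D gives 8>2; P2→Q gives 9>2]
(B,Q): not NE [P1→D gives 8>3]
(C,P): NE
(C,Q): not NE [P1→D gives 8>1; P2→P gives 9>0]
(D,P): not NE [P2→Q gives 5>1]
(D,Q): NE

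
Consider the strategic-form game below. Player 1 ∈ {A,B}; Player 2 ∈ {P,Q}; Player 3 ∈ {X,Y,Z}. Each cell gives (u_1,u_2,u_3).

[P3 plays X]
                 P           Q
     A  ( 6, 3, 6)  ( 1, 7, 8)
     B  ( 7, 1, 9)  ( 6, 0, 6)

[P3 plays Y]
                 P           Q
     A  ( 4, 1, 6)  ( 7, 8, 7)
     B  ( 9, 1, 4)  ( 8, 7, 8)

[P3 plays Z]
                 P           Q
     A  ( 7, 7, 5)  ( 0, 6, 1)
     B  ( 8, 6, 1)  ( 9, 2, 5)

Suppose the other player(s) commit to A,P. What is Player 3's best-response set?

argmax u_3 = {X,Y}

u_3(X vs A,P) = 6
u_3(Y vs A,P) = 6
u_3(Z vs A,P) = 5
max payoff 6 at {X,Y}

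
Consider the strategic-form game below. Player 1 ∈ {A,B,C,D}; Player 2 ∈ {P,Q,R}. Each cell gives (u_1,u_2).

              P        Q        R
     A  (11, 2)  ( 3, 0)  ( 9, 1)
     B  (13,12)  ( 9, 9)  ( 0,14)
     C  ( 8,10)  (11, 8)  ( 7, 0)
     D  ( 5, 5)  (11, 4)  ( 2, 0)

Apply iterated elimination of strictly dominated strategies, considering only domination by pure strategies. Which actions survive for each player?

Survivors P1:{A,B} P2:{P,R}

P2 drop Q (P beats it: A:2>0 B:12>9 C:10>8 D:5>4)
P1 drop C (A beats it: P:11>8 R:9>7)
P1 drop D (A beats it: P:11>5 R:9>2)
P1→{A,B} P2→{P,R}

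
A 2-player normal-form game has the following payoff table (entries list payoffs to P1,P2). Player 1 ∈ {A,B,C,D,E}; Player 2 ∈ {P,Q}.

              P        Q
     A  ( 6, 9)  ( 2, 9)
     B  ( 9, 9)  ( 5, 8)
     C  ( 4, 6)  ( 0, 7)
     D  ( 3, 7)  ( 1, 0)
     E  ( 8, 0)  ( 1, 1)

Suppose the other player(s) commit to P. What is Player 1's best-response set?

u_1(A vs P) = 6
u_1(B vs P) = 9
u_1(C vs P) = 4
u_1(D vs P) = 3
u_1(E vs P) = 8
max payoff 9 at {B}

BR_1 = {B}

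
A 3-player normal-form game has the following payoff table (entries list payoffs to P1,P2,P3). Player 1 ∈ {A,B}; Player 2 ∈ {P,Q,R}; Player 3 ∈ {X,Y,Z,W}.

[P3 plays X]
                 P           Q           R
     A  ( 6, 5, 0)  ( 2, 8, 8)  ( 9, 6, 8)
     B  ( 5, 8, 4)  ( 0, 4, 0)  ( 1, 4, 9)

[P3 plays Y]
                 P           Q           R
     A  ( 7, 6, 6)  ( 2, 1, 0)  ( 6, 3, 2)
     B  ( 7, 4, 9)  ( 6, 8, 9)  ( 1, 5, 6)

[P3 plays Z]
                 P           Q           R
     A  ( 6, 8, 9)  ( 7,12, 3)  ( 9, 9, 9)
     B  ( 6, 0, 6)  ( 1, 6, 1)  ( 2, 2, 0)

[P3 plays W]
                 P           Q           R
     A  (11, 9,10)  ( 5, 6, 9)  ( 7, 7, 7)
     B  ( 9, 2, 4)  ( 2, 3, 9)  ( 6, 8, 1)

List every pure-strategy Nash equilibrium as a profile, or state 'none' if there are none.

(A,P,X): not NE [P2→Q gives 8>5; P3→W gives 10>0]
(A,P,Y): not NE [P3→W gives 10>6]
(A,P,Z): not NE [P2→Q gives 12>8; P3→W gives 10>9]
(A,P,W): NE
(A,Q,X): not NE [P3→W gives 9>8]
(A,Q,Y): not NE [P1→B gives 6>2; P2→P gives 6>1; P3→W gives 9>0]
(A,Q,Z): not NE [P3→W gives 9>3]
(A,Q,W): not NE [P2→P gives 9>6]
(A,R,X): not NE [P2→Q gives 8>6; P3→Z gives 9>8]
(A,R,Y): not NE [P2→P gives 6>3; P3→Z gives 9>2]
(A,R,Z): not NE [P2→Q gives 12>9]
(A,R,W): not NE [P2→P gives 9>7; P3→Z gives 9>7]
(B,P,X): not NE [P1→A gives 6>5; P3→Y gives 9>4]
(B,P,Y): not NE [P2→Q gives 8>4]
(B,P,Z): not NE [P2→Q gives 6>0; P3→Y gives 9>6]
(B,P,W): not NE [P1→A gives 11>9; P2→R gives 8>2; P3→Y gives 9>4]
(B,Q,X): not NE [P1→A gives 2>0; P2→P gives 8>4; P3→W gives 9>0]
(B,Q,Y): NE
(B,Q,Z): not NE [P1→A gives 7>1; P3→W gives 9>1]
(B,Q,W): not NE [P1→A gives 5>2; P2→R gives 8>3]
(B,R,X): not NE [P1→A gives 9>1; P2→P gives 8>4]
(B,R,Y): not NE [P1→A gives 6>1; P2→Q gives 8>5; P3→X gives 9>6]
(B,R,Z): not NE [P1→A gives 9>2; P2→Q gives 6>2; P3→X gives 9>0]
(B,R,W): not NE [P1→A gives 7>6; P3→X gives 9>1]

NE set: (A,P,W), (B,Q,Y)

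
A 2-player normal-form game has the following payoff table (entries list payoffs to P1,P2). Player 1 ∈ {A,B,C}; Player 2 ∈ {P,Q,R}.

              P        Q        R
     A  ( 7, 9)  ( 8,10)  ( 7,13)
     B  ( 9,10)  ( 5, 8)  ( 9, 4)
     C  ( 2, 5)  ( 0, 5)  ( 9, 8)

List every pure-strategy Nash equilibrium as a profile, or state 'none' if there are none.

(A,P): not NE [P1→B gives 9>7; P2→R gives 13>9]
(A,Q): not NE [P2→R gives 13>10]
(A,R): not NE [P1→C gives 9>7]
(B,P): NE
(B,Q): not NE [P1→A gives 8>5; P2→P gives 10>8]
(B,R): not NE [P2→P gives 10>4]
(C,P): not NE [P1→B gives 9>2; P2→R gives 8>5]
(C,Q): not NE [P1→A gives 8>0; P2→R gives 8>5]
(C,R): NE

PSNE = {(B,P), (C,R)}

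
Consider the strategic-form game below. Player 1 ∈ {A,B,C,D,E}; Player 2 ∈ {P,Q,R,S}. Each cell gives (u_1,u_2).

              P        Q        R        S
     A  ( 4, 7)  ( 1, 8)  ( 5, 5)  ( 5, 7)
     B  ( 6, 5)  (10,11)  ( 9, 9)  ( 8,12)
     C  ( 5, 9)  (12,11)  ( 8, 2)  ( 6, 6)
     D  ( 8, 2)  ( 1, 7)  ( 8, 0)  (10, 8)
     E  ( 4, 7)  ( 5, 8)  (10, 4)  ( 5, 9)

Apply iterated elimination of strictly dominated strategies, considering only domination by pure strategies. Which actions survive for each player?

P1 drop A (B beats it: P:6>4 Q:10>1 R:9>5 S:8>5)
P2 drop P (Q beats it: B:11>5 C:11>9 D:7>2 E:8>7)
P2 drop R (Q beats it: B:11>9 C:11>2 D:7>0 E:8>4)
P1 drop E (B beats it: Q:10>5 S:8>5)
P1→{B,C,D} P2→{Q,S}

Survivors P1:{B,C,D} P2:{Q,S}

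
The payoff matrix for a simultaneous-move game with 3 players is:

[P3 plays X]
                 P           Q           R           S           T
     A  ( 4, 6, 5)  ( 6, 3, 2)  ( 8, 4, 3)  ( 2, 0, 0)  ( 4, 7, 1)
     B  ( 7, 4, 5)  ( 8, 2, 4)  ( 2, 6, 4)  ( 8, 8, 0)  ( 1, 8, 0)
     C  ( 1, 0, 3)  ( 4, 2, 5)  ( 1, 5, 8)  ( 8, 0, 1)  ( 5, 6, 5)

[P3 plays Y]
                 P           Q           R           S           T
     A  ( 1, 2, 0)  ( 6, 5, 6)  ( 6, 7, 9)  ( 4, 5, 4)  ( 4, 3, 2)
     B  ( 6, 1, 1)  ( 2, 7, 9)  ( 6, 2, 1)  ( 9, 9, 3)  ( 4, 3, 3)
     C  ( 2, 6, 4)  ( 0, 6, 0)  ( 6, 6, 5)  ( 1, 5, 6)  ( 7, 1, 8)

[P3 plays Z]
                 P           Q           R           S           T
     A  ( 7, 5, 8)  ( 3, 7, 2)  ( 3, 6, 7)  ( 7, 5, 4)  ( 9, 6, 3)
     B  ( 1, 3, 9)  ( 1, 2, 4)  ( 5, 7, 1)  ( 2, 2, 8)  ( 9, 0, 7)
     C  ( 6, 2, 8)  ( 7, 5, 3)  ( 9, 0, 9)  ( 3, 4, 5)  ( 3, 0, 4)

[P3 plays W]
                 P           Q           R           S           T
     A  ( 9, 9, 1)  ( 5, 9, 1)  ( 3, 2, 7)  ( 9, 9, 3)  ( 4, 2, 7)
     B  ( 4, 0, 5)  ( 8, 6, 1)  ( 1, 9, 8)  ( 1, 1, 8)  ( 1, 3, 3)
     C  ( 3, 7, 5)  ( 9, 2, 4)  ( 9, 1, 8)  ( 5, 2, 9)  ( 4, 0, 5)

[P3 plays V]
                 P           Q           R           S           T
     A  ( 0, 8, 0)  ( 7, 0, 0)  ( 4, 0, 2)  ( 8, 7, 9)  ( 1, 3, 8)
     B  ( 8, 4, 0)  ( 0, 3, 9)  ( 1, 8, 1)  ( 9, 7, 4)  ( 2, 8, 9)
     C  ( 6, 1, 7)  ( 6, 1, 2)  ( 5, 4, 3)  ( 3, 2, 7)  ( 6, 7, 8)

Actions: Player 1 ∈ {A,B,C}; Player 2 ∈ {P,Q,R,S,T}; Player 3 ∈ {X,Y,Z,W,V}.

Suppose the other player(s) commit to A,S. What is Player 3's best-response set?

argmax u_3 = {V}

u_3(X vs A,S) = 0
u_3(Y vs A,S) = 4
u_3(Z vs A,S) = 4
u_3(W vs A,S) = 3
u_3(V vs A,S) = 9
max payoff 9 at {V}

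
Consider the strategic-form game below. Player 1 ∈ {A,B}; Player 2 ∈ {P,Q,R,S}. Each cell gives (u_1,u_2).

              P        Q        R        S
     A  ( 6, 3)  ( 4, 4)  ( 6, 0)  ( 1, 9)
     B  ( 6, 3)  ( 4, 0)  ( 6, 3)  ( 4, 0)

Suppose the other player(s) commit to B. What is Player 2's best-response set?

argmax u_2 = {P,R}

u_2(P vs B) = 3
u_2(Q vs B) = 0
u_2(R vs B) = 3
u_2(S vs B) = 0
max payoff 3 at {P,R}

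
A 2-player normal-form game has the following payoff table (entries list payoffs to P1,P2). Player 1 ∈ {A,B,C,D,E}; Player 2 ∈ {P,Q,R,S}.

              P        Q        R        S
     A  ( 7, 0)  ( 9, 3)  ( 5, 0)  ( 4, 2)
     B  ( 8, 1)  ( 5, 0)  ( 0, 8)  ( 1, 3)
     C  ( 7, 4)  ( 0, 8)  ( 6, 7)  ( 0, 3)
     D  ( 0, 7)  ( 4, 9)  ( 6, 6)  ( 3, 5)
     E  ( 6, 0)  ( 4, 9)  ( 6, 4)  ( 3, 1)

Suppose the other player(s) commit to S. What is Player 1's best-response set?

BR_1 = {A}

u_1(A vs S) = 4
u_1(B vs S) = 1
u_1(C vs S) = 0
u_1(D vs S) = 3
u_1(E vs S) = 3
max payoff 4 at {A}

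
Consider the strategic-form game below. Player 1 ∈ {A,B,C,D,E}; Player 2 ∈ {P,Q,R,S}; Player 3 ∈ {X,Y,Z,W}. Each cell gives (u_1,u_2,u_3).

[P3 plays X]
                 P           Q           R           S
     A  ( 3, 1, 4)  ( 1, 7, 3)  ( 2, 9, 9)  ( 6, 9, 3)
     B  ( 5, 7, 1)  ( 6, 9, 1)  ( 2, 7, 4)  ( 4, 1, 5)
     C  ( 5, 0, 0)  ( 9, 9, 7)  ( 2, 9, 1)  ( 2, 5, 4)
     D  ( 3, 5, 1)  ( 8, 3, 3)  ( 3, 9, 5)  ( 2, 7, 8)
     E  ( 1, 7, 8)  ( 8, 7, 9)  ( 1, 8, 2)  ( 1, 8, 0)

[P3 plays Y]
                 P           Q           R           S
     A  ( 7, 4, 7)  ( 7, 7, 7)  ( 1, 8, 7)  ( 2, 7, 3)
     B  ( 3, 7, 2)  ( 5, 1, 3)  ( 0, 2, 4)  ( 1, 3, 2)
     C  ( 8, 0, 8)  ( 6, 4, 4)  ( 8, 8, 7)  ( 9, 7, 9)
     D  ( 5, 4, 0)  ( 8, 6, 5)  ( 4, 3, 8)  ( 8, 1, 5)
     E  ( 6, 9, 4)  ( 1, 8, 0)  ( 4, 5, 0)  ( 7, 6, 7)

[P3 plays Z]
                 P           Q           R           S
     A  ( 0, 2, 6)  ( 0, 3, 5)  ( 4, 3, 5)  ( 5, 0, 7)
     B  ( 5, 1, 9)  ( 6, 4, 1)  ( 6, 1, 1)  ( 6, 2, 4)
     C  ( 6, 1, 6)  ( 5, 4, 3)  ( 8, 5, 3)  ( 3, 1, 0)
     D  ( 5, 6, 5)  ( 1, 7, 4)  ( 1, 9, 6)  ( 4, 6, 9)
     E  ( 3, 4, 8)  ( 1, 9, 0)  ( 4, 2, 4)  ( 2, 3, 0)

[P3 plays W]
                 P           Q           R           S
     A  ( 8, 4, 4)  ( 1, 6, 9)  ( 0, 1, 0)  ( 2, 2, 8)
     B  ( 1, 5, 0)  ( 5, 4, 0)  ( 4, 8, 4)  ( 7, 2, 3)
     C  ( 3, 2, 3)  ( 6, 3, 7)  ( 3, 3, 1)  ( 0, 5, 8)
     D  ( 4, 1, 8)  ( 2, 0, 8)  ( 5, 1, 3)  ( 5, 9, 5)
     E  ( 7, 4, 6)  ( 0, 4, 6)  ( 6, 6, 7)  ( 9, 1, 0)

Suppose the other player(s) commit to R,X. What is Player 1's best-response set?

argmax u_1 = {D}

u_1(A vs R,X) = 2
u_1(B vs R,X) = 2
u_1(C vs R,X) = 2
u_1(D vs R,X) = 3
u_1(E vs R,X) = 1
max payoff 3 at {D}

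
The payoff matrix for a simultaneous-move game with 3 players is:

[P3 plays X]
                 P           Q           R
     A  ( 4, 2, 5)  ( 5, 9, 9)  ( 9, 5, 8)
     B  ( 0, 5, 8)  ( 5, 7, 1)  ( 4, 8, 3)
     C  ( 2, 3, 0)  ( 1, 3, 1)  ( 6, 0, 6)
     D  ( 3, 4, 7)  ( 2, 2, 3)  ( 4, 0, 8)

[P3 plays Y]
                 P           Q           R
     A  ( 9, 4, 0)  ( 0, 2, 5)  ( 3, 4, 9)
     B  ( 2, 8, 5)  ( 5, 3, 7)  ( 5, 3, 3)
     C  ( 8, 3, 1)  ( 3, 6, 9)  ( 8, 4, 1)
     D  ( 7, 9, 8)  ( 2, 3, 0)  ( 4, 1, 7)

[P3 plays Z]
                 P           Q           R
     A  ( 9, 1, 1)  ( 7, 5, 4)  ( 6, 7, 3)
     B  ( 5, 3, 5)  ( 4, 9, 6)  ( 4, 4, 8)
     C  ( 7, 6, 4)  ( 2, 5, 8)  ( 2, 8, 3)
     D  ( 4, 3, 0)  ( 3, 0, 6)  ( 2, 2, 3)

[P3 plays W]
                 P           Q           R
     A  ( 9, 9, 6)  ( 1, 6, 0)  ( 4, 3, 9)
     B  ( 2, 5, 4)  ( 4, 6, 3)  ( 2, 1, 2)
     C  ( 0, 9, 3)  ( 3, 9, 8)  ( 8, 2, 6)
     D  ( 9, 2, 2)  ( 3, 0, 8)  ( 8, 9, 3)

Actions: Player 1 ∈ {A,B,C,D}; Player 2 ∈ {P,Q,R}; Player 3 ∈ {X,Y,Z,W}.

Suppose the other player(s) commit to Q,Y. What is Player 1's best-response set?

P1 best: {B}

u_1(A vs Q,Y) = 0
u_1(B vs Q,Y) = 5
u_1(C vs Q,Y) = 3
u_1(D vs Q,Y) = 2
max payoff 5 at {B}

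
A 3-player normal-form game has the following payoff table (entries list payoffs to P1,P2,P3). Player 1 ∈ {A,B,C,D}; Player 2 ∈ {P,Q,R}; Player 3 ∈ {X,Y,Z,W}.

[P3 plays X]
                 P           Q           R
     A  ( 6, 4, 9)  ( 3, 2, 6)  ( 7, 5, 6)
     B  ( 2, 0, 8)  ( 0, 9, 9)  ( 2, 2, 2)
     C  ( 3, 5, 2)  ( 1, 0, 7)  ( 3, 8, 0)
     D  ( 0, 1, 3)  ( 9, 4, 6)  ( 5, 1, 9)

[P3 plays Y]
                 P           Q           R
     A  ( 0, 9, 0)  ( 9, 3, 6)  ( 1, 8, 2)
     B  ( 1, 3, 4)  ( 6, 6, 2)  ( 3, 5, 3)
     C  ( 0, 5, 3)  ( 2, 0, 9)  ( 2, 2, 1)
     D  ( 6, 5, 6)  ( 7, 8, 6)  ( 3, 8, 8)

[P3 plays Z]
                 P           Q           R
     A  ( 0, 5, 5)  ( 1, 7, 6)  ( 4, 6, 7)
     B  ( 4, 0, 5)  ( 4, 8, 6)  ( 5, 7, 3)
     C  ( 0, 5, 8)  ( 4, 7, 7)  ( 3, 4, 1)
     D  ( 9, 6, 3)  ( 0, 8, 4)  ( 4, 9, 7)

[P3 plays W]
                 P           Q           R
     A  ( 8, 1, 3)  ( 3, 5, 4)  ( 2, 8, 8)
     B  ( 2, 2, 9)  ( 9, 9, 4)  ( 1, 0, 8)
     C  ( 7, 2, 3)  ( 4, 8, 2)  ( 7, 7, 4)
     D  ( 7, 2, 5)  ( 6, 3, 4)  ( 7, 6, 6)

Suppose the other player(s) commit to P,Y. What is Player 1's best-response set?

argmax u_1 = {D}

u_1(A vs P,Y) = 0
u_1(B vs P,Y) = 1
u_1(C vs P,Y) = 0
u_1(D vs P,Y) = 6
max payoff 6 at {D}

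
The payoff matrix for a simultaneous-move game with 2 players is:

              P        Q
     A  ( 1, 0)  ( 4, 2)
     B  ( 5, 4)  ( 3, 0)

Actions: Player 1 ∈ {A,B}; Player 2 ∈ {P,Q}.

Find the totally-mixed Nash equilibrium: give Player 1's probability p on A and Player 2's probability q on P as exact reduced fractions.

P1 indiff ⇒ q·1+(1-q)·4 = q·5+(1-q)·3 ⇒ q(-4) = (1-q)(-1) ⇒ q = 1/5
P2 indiff ⇒ p·0+(1-p)·4 = p·2+(1-p)·0 ⇒ p(-2) = (1-p)(-4) ⇒ p = 2/3

p=2/3, q=1/5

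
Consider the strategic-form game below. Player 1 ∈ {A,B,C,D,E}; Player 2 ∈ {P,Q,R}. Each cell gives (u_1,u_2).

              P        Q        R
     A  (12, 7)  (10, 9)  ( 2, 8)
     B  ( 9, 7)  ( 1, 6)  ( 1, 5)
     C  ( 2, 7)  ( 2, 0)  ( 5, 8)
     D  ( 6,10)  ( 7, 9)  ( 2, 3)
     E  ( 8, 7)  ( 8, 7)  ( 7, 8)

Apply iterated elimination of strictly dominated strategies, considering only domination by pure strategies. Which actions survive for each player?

P1 drop B (A beats it: P:12>9 Q:10>1 R:2>1)
P1 drop C (E beats it: P:8>2 Q:8>2 R:7>5)
P1 drop D (E beats it: P:8>6 Q:8>7 R:7>2)
P2 drop P (R beats it: A:8>7 E:8>7)
P1→{A,E} P2→{Q,R}

Survivors P1:{A,E} P2:{Q,R}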